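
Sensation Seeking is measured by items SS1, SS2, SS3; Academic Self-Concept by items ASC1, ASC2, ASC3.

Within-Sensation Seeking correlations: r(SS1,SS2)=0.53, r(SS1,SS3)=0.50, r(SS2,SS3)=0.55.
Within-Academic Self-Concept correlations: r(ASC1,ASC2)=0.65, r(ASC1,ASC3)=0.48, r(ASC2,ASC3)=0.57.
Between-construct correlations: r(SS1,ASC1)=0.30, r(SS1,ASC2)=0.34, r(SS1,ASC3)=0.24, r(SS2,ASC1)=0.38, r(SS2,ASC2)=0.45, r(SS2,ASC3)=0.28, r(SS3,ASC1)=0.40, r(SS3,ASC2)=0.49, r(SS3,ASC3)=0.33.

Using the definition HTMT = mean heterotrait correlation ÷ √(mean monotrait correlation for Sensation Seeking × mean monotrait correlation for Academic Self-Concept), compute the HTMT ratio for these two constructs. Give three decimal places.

0.653

Mean between = 3.21/9 = 0.3567.
Mean within-SS = 1.58/3 = 0.5267; mean within-ASC = 1.70/3 = 0.5667.
Geometric mean = √(0.5267 × 0.5667) = 0.5463.
HTMT = 0.3567 / 0.5463 = 0.653.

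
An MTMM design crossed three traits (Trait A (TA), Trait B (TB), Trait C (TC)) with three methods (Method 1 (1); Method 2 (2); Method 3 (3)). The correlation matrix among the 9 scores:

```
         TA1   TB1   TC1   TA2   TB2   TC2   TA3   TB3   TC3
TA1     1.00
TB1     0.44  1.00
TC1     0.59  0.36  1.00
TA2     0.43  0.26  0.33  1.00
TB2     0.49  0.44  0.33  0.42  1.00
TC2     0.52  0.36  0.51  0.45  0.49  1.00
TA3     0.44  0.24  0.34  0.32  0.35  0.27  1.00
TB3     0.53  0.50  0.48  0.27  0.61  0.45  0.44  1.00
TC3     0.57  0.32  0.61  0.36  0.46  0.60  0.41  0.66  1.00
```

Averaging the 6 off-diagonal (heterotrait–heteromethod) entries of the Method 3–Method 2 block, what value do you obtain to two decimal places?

0.36

HTHM values (method 3 × method 2): 0.35, 0.27, 0.27, 0.45, 0.36, 0.46; mean = 2.16/6 = 0.36.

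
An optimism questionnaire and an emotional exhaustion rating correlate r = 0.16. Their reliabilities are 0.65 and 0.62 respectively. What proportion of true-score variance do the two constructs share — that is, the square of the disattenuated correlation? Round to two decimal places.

Disattenuated r = 0.16 / √(0.65 × 0.62) = 0.16 / 0.6348 = 0.2520.
Shared true-score variance = 0.2520² = 0.0635 ≈ 0.06.

0.06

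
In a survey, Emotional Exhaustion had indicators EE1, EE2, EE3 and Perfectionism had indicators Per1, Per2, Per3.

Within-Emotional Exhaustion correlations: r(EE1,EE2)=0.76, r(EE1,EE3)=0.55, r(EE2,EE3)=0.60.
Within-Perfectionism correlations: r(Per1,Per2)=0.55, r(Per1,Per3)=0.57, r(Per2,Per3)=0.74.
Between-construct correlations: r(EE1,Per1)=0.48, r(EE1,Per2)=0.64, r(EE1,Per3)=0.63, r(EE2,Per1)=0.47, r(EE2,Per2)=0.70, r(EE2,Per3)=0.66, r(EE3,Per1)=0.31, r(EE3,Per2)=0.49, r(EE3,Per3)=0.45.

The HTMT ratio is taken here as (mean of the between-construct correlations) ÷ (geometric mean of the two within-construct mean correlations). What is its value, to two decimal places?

Between-construct mean = 4.83/9 = 0.5367.
Mean within-EE = 1.91/3 = 0.6367; mean within-Per = 1.86/3 = 0.6200.
Geometric mean = √(0.6367 × 0.6200) = 0.6283.
HTMT = 0.5367 / 0.6283 = 0.85.

0.85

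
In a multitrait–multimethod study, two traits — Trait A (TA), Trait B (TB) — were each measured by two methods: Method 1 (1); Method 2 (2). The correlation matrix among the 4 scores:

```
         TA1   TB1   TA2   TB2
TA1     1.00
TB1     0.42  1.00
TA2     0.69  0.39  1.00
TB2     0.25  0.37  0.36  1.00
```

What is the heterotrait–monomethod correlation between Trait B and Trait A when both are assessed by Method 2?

Different traits, same method: r(TB2, TA2) = 0.36.

0.36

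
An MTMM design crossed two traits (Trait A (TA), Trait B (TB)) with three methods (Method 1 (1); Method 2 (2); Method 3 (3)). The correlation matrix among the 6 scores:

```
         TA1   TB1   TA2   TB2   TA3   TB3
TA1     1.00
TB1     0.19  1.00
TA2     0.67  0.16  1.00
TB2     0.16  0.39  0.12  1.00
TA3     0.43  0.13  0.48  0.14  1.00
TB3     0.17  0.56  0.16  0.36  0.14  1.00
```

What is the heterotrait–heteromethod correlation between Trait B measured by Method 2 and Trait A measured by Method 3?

Different traits and methods: r(TB2, TA3) = 0.14.

0.14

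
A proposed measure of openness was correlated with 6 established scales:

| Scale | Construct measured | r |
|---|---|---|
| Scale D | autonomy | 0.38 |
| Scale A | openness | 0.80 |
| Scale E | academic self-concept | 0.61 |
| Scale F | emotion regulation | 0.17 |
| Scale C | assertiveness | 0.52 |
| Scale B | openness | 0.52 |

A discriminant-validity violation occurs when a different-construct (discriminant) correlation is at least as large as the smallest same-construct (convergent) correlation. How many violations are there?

Convergent (same construct = openness): Scale A, Scale B.
Smallest convergent = 0.52. Discriminant values: 0.38, 0.61, 0.17, 0.52; count ≥ 0.52 → 2.

2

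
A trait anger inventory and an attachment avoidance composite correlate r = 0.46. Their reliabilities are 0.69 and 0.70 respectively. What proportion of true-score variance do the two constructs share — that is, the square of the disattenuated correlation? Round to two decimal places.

0.44

Disattenuated r = 0.46 / √(0.69 × 0.70) = 0.46 / 0.6950 = 0.6619.
Shared true-score variance = 0.6619² = 0.4381 ≈ 0.44.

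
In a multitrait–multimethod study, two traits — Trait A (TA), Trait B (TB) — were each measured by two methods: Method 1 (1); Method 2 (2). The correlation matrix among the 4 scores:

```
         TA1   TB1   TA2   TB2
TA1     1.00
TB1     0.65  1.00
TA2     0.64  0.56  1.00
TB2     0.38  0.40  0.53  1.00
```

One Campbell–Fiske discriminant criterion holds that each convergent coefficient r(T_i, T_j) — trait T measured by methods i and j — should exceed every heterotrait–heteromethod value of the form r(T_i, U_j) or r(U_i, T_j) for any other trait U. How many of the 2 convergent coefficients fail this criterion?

Convergent coefficients and their comparison sets:
TA (methods 1·2): 0.64 vs {0.38, 0.56} → pass.
TB (methods 1·2): 0.40 vs {0.56, 0.38} → fail.
1 of 2 fail.

1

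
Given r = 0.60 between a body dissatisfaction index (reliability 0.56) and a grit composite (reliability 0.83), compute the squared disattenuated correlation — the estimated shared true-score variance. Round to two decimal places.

0.77

Disattenuated r = 0.60 / √(0.56 × 0.83) = 0.60 / 0.6818 = 0.8800.
Shared true-score variance = 0.8800² = 0.7744 ≈ 0.77.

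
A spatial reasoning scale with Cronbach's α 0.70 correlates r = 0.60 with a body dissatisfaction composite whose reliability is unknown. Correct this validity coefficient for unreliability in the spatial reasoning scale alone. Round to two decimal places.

0.72

Single correction: r_c = r_obs / √r_xx = 0.60 / √0.70 = 0.60 / 0.8367 ≈ 0.72.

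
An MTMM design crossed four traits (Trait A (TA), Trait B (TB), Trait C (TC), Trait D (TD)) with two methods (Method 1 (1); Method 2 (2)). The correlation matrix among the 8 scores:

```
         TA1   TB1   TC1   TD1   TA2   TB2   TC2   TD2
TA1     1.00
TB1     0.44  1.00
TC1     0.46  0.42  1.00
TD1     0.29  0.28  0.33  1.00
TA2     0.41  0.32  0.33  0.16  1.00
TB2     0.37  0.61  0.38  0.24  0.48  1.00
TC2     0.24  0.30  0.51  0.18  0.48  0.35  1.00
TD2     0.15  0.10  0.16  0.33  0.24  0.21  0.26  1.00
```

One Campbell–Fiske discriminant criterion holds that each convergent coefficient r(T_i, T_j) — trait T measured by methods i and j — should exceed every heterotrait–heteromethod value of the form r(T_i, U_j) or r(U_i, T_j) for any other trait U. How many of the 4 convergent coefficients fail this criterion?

Each convergent coefficient versus the relevant comparison correlations:
TA (methods 1·2): 0.41 vs {0.37, 0.32, 0.24, 0.33, 0.15, 0.16} → pass.
TB (methods 1·2): 0.61 vs {0.32, 0.37, 0.30, 0.38, 0.10, 0.24} → pass.
TC (methods 1·2): 0.51 vs {0.33, 0.24, 0.38, 0.30, 0.16, 0.18} → pass.
TD (methods 1·2): 0.33 vs {0.16, 0.15, 0.24, 0.10, 0.18, 0.16} → pass.
0 of 4 fail.

0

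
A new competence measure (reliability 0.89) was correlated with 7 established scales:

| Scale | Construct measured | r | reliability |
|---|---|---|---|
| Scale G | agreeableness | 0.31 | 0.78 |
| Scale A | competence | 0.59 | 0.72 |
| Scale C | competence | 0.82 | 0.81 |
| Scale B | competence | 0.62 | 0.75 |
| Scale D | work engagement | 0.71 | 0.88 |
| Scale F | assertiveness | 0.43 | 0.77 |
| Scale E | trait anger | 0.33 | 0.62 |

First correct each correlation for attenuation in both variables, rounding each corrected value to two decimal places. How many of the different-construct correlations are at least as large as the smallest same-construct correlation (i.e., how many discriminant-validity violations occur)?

Disattenuated r (r / √(r_scale · r_new)):
  Scale G (disc): 0.31 / √(0.78·0.89) = 0.37
  Scale A (conv): 0.59 / √(0.72·0.89) = 0.74
  Scale C (conv): 0.82 / √(0.81·0.89) = 0.97
  Scale B (conv): 0.62 / √(0.75·0.89) = 0.76
  Scale D (disc): 0.71 / √(0.88·0.89) = 0.80
  Scale F (disc): 0.43 / √(0.77·0.89) = 0.52
  Scale E (disc): 0.33 / √(0.62·0.89) = 0.44
Smallest convergent = 0.74. Discriminant values: 0.37, 0.80, 0.52, 0.44; count ≥ 0.74 → 1.

1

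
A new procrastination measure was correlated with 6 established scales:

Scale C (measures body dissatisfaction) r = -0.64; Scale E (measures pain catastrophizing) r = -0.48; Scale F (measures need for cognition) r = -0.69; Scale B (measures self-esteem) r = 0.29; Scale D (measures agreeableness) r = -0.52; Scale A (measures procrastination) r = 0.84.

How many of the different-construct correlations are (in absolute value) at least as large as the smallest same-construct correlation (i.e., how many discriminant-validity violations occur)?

0

Convergent (same construct = procrastination): Scale A.
Smallest convergent = 0.84. Discriminant |r|: 0.64, 0.48, 0.69, 0.29, 0.52; count ≥ 0.84 → 0.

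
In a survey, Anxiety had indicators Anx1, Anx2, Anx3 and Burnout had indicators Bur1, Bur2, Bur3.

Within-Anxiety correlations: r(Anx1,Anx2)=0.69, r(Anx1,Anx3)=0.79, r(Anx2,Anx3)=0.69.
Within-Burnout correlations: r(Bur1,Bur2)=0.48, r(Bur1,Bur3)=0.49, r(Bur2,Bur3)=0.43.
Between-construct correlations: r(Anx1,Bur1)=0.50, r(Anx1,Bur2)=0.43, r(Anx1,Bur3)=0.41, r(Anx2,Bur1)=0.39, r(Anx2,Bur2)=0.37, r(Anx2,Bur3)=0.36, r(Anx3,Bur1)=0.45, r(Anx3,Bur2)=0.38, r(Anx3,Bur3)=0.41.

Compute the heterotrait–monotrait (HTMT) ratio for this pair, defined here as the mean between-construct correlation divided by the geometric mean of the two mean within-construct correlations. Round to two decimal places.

0.71

Between-construct mean = 3.70/9 = 0.4111.
Mean within-Anx = 2.17/3 = 0.7233; mean within-Bur = 1.40/3 = 0.4667.
Geometric mean = √(0.7233 × 0.4667) = 0.5810.
HTMT = 0.4111 / 0.5810 = 0.71.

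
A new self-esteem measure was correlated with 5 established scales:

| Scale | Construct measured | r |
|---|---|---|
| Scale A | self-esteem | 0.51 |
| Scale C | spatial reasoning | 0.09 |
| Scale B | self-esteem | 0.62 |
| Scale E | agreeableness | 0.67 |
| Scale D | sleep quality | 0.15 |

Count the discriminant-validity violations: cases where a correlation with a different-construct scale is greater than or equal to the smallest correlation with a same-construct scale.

Convergent (same construct = self-esteem): Scale A, Scale B.
Smallest convergent = 0.51. Discriminant values: 0.09, 0.67, 0.15; count ≥ 0.51 → 1.

1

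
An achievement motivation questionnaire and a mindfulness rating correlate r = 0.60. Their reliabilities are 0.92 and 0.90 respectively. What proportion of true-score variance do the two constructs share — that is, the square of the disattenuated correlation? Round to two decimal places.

0.43

Disattenuated r = 0.60 / √(0.92 × 0.90) = 0.60 / 0.9099 = 0.6594.
Shared true-score variance = 0.6594² = 0.4348 ≈ 0.43.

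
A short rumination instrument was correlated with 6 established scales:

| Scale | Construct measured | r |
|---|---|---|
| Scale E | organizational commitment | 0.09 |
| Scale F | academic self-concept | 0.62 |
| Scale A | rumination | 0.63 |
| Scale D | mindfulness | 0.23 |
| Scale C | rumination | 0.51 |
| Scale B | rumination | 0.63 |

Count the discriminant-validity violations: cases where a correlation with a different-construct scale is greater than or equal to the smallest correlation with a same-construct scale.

Convergent (same construct = rumination): Scale A, Scale C, Scale B.
Smallest convergent = 0.51. Discriminant values: 0.09, 0.62, 0.23; count ≥ 0.51 → 1.

1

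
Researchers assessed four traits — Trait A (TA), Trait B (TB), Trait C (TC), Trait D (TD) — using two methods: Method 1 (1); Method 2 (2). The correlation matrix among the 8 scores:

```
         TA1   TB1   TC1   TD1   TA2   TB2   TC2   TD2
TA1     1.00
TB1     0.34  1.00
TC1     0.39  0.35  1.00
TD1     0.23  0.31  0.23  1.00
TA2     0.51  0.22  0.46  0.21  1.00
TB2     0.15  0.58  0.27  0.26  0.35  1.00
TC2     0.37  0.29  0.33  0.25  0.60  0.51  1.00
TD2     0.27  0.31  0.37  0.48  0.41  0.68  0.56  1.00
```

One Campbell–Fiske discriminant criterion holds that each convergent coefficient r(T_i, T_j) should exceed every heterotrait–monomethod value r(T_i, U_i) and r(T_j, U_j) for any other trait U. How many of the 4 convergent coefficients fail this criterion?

4

Checking each validity diagonal entry against its comparison values:
TA (methods 1·2): 0.51 vs {0.34, 0.35, 0.39, 0.60, 0.23, 0.41} → fail.
TB (methods 1·2): 0.58 vs {0.34, 0.35, 0.35, 0.51, 0.31, 0.68} → fail.
TC (methods 1·2): 0.33 vs {0.39, 0.60, 0.35, 0.51, 0.23, 0.56} → fail.
TD (methods 1·2): 0.48 vs {0.23, 0.41, 0.31, 0.68, 0.23, 0.56} → fail.
4 of 4 fail.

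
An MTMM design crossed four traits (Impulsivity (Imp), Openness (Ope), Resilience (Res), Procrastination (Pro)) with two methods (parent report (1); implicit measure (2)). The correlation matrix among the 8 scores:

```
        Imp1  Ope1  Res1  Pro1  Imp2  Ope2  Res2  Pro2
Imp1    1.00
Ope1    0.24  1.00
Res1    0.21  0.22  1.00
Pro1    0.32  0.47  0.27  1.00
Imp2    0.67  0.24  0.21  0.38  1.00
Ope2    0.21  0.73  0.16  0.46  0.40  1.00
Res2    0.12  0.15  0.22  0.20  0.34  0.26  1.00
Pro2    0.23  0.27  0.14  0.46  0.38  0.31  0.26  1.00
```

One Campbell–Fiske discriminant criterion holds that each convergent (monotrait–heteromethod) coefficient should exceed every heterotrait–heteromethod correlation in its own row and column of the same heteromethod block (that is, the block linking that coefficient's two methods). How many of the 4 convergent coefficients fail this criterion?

Checking each validity diagonal entry against its comparison values:
Imp (methods 1·2): 0.67 vs {0.21, 0.24, 0.12, 0.21, 0.23, 0.38} → pass.
Ope (methods 1·2): 0.73 vs {0.24, 0.21, 0.15, 0.16, 0.27, 0.46} → pass.
Res (methods 1·2): 0.22 vs {0.21, 0.12, 0.16, 0.15, 0.14, 0.20} → pass.
Pro (methods 1·2): 0.46 vs {0.38, 0.23, 0.46, 0.27, 0.20, 0.14} → fail.
1 of 4 fail.

1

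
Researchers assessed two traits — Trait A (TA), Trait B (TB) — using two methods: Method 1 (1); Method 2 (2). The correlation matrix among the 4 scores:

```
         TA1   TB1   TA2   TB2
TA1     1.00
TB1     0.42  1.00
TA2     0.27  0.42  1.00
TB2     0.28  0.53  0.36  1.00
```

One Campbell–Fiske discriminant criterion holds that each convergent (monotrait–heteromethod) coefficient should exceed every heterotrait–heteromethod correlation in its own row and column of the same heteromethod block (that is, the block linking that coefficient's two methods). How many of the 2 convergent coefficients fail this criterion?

Each convergent coefficient versus the relevant comparison correlations:
TA (methods 1·2): 0.27 vs {0.28, 0.42} → fail.
TB (methods 1·2): 0.53 vs {0.42, 0.28} → pass.
1 of 2 fail.

1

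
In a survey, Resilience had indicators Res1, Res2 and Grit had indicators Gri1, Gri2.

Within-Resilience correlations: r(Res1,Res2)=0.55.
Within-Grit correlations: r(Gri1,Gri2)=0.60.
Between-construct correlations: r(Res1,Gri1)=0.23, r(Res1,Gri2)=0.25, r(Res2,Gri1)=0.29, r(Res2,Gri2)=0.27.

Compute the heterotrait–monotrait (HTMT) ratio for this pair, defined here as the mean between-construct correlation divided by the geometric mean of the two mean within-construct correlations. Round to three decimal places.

0.453

Mean heterotrait r = 1.04/4 = 0.2600.
Mean within-Res = 0.55/1 = 0.5500; mean within-Gri = 0.60/1 = 0.6000.
Geometric mean = √(0.5500 × 0.6000) = 0.5745.
HTMT = 0.2600 / 0.5745 = 0.453.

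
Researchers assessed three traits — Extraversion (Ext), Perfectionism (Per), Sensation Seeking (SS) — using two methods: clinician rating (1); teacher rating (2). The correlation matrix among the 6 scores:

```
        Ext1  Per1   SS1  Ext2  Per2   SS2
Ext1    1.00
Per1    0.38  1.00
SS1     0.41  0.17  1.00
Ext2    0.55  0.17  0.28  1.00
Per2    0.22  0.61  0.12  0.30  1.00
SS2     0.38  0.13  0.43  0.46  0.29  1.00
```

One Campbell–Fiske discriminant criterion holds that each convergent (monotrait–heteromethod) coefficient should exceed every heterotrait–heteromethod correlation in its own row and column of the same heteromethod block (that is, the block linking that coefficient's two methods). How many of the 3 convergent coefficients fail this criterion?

0

Convergent coefficients and their comparison sets:
Ext (methods 1·2): 0.55 vs {0.22, 0.17, 0.38, 0.28} → pass.
Per (methods 1·2): 0.61 vs {0.17, 0.22, 0.13, 0.12} → pass.
SS (methods 1·2): 0.43 vs {0.28, 0.38, 0.12, 0.13} → pass.
0 of 3 fail.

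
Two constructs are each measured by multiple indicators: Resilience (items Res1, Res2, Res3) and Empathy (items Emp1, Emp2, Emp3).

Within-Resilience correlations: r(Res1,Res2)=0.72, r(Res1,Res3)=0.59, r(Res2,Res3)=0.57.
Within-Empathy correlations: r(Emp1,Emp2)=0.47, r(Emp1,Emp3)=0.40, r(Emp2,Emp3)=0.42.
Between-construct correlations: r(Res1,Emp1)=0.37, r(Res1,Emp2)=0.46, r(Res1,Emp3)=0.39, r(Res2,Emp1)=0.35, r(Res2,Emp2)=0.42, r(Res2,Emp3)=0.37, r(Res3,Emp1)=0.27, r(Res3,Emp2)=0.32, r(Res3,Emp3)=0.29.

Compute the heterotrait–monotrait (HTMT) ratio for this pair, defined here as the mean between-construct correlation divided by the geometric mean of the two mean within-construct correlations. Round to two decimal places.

0.69

Mean between = 3.24/9 = 0.3600.
Mean within-Res = 1.88/3 = 0.6267; mean within-Emp = 1.29/3 = 0.4300.
Geometric mean = √(0.6267 × 0.4300) = 0.5191.
HTMT = 0.3600 / 0.5191 = 0.69.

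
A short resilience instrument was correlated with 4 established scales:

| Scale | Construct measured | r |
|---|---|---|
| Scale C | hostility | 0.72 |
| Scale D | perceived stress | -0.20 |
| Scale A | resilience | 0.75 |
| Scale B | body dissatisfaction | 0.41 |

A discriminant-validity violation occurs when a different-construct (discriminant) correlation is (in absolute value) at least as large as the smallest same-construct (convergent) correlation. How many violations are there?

0

Convergent (same construct = resilience): Scale A.
Smallest convergent = 0.75. Discriminant |r|: 0.72, 0.20, 0.41; count ≥ 0.75 → 0.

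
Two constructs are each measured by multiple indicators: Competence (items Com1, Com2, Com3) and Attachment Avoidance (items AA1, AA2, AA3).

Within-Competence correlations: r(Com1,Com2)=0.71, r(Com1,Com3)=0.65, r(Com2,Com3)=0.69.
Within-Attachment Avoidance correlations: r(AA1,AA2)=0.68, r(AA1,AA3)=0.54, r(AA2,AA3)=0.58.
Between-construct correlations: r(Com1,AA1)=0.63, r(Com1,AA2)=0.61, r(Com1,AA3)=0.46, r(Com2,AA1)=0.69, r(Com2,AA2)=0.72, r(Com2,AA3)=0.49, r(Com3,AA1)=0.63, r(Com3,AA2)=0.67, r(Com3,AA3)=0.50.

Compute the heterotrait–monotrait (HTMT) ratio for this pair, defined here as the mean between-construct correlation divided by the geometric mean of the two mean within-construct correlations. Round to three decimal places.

Mean heterotrait r = 5.40/9 = 0.6000.
Mean within-Com = 2.05/3 = 0.6833; mean within-AA = 1.80/3 = 0.6000.
Geometric mean = √(0.6833 × 0.6000) = 0.6403.
HTMT = 0.6000 / 0.6403 = 0.937.

0.937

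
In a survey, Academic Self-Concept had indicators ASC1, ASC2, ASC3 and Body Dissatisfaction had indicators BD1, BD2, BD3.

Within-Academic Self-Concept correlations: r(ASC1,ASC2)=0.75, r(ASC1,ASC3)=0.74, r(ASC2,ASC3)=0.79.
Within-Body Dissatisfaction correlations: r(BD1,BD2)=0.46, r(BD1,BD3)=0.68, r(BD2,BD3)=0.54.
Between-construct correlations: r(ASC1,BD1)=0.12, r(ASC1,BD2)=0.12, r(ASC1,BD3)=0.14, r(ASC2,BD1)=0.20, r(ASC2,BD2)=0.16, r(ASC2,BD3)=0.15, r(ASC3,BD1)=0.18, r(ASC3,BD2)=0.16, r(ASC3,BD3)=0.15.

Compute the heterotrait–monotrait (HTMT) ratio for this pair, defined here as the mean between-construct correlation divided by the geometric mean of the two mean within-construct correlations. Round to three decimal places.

Mean between = 1.38/9 = 0.1533.
Mean within-ASC = 2.28/3 = 0.7600; mean within-BD = 1.68/3 = 0.5600.
Geometric mean = √(0.7600 × 0.5600) = 0.6524.
HTMT = 0.1533 / 0.6524 = 0.235.

0.235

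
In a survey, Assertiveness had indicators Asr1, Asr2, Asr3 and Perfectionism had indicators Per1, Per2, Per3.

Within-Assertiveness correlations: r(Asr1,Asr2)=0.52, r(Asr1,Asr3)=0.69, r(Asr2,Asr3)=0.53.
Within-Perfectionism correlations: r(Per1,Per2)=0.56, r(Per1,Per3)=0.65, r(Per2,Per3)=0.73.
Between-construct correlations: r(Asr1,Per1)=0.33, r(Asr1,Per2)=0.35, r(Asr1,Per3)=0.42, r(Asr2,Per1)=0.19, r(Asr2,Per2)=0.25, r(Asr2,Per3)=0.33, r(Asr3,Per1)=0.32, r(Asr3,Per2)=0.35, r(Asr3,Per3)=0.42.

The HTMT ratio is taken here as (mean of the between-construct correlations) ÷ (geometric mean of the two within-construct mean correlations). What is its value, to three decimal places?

0.537

Mean heterotrait r = 2.96/9 = 0.3289.
Mean within-Asr = 1.74/3 = 0.5800; mean within-Per = 1.94/3 = 0.6467.
Geometric mean = √(0.5800 × 0.6467) = 0.6124.
HTMT = 0.3289 / 0.6124 = 0.537.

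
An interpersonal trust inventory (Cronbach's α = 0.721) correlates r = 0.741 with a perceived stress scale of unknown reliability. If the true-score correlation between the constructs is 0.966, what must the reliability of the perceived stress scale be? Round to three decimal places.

0.816

r_true = r_obs / √(r_xx · r_yy) ⇒ 0.966 = 0.741 / √(0.721 · r_yy).
√(0.721 · r_yy) = 0.741 / 0.966 = 0.7671; 0.721 · r_yy = 0.5884; r_yy = 0.5884 / 0.721 ≈ 0.816.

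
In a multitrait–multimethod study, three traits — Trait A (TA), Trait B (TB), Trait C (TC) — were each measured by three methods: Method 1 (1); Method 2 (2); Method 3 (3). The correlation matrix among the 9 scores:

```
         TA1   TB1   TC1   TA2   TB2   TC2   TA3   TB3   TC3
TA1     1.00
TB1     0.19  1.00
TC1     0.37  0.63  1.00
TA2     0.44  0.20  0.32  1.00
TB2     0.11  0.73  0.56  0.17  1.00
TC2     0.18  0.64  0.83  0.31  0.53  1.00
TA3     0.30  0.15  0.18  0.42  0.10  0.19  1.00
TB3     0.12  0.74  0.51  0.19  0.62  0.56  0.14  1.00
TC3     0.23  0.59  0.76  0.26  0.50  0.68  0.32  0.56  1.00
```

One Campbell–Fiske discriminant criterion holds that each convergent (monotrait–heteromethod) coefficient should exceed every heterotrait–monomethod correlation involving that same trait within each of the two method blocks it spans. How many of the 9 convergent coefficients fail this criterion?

1

Convergent coefficients and their comparison sets:
TA (methods 1·2): 0.44 vs {0.19, 0.17, 0.37, 0.31} → pass.
TA (methods 1·3): 0.30 vs {0.19, 0.14, 0.37, 0.32} → fail.
TA (methods 2·3): 0.42 vs {0.17, 0.14, 0.31, 0.32} → pass.
TB (methods 1·2): 0.73 vs {0.19, 0.17, 0.63, 0.53} → pass.
TB (methods 1·3): 0.74 vs {0.19, 0.14, 0.63, 0.56} → pass.
TB (methods 2·3): 0.62 vs {0.17, 0.14, 0.53, 0.56} → pass.
TC (methods 1·2): 0.83 vs {0.37, 0.31, 0.63, 0.53} → pass.
TC (methods 1·3): 0.76 vs {0.37, 0.32, 0.63, 0.56} → pass.
TC (methods 2·3): 0.68 vs {0.31, 0.32, 0.53, 0.56} → pass.
1 of 9 fail.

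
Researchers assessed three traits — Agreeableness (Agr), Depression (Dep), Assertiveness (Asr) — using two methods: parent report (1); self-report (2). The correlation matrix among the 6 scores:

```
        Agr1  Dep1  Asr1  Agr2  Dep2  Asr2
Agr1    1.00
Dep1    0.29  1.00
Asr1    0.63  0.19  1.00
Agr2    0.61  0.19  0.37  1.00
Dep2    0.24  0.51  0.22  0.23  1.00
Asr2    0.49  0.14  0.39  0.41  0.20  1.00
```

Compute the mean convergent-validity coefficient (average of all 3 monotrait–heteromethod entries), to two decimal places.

0.50

Convergent values: 0.61, 0.51, 0.39; mean = 1.51/3 = 0.50.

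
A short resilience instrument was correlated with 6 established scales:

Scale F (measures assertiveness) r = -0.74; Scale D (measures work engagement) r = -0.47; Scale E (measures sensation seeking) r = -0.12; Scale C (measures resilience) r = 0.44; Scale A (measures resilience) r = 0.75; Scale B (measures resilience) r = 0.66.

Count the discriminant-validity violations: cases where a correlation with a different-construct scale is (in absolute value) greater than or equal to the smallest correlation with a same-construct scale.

2

Convergent (same construct = resilience): Scale C, Scale A, Scale B.
Smallest convergent = 0.44. Discriminant |r|: 0.74, 0.47, 0.12; count ≥ 0.44 → 2.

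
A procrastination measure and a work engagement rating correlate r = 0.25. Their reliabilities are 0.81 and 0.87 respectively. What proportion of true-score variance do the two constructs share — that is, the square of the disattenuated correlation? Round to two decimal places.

Disattenuated r = 0.25 / √(0.81 × 0.87) = 0.25 / 0.8395 = 0.2978.
Shared true-score variance = 0.2978² = 0.0887 ≈ 0.09.

0.09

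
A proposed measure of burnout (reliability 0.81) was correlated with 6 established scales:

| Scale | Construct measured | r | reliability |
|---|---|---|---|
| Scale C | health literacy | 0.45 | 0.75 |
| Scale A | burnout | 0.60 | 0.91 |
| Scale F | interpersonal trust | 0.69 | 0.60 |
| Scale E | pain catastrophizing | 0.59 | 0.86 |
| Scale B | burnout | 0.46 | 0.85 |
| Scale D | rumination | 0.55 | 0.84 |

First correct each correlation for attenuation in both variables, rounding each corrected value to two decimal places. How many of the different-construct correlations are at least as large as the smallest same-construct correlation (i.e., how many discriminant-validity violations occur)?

Disattenuated r (r / √(r_scale · r_new)):
  Scale C (disc): 0.45 / √(0.75·0.81) = 0.58
  Scale A (conv): 0.60 / √(0.91·0.81) = 0.70
  Scale F (disc): 0.69 / √(0.60·0.81) = 0.99
  Scale E (disc): 0.59 / √(0.86·0.81) = 0.71
  Scale B (conv): 0.46 / √(0.85·0.81) = 0.55
  Scale D (disc): 0.55 / √(0.84·0.81) = 0.67
Smallest convergent = 0.55. Discriminant values: 0.58, 0.99, 0.71, 0.67; count ≥ 0.55 → 4.

4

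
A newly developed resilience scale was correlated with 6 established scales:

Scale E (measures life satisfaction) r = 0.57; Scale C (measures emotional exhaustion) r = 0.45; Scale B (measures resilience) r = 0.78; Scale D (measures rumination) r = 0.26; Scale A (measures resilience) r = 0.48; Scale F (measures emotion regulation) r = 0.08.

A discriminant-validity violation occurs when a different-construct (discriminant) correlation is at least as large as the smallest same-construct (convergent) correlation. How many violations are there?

Convergent (same construct = resilience): Scale B, Scale A.
Smallest convergent = 0.48. Discriminant values: 0.57, 0.45, 0.26, 0.08; count ≥ 0.48 → 1.

1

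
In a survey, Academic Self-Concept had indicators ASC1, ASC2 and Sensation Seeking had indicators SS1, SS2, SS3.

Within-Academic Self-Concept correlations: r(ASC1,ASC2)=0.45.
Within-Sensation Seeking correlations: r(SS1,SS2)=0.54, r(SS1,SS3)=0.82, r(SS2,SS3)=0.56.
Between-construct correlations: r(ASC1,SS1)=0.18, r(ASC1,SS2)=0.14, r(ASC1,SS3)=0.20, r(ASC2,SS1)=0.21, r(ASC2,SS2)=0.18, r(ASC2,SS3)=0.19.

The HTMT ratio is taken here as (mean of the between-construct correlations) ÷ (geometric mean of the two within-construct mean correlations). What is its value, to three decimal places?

0.342

Between-construct mean = 1.10/6 = 0.1833.
Mean within-ASC = 0.45/1 = 0.4500; mean within-SS = 1.92/3 = 0.6400.
Geometric mean = √(0.4500 × 0.6400) = 0.5367.
HTMT = 0.1833 / 0.5367 = 0.342.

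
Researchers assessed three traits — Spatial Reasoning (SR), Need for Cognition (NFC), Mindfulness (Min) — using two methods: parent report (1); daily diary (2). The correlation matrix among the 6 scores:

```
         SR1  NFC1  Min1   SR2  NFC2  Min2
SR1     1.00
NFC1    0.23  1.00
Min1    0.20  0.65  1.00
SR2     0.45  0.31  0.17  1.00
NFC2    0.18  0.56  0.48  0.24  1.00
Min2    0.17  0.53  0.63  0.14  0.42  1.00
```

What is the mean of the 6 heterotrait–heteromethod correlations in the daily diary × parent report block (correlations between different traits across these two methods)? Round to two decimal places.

0.31

HTHM values (method 2 × method 1): 0.31, 0.17, 0.18, 0.48, 0.17, 0.53; mean = 1.84/6 = 0.31.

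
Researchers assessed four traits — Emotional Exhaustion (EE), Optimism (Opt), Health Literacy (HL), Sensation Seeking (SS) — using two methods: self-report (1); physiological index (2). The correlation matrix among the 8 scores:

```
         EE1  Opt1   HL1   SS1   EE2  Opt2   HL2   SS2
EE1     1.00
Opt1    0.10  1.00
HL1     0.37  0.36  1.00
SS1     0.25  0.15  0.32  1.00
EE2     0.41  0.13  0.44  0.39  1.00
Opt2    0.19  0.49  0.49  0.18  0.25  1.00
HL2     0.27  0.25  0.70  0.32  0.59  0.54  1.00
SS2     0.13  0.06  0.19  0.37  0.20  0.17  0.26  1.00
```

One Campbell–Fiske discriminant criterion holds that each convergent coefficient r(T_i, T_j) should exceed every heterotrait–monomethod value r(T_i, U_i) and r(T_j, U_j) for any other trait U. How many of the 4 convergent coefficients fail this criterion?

Convergent coefficients and their comparison sets:
EE (methods 1·2): 0.41 vs {0.10, 0.25, 0.37, 0.59, 0.25, 0.20} → fail.
Opt (methods 1·2): 0.49 vs {0.10, 0.25, 0.36, 0.54, 0.15, 0.17} → fail.
HL (methods 1·2): 0.70 vs {0.37, 0.59, 0.36, 0.54, 0.32, 0.26} → pass.
SS (methods 1·2): 0.37 vs {0.25, 0.20, 0.15, 0.17, 0.32, 0.26} → pass.
2 of 4 fail.

2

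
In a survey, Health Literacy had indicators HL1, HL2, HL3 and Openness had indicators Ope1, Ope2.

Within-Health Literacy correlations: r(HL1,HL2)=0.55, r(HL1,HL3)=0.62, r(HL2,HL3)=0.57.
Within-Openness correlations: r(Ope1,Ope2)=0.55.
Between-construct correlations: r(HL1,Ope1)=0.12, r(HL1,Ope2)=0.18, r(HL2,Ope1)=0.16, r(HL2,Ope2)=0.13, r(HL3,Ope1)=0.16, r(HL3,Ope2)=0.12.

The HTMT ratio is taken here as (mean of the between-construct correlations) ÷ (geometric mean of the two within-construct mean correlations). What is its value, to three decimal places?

0.257

Between-construct mean = 0.87/6 = 0.1450.
Mean within-HL = 1.74/3 = 0.5800; mean within-Ope = 0.55/1 = 0.5500.
Geometric mean = √(0.5800 × 0.5500) = 0.5648.
HTMT = 0.1450 / 0.5648 = 0.257.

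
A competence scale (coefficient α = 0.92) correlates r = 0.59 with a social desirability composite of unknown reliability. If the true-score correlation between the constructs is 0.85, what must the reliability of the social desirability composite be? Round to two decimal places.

0.52

r_true = r_obs / √(r_xx · r_yy) ⇒ 0.85 = 0.59 / √(0.92 · r_yy).
√(0.92 · r_yy) = 0.59 / 0.85 = 0.6941; 0.92 · r_yy = 0.4818; r_yy = 0.4818 / 0.92 ≈ 0.52.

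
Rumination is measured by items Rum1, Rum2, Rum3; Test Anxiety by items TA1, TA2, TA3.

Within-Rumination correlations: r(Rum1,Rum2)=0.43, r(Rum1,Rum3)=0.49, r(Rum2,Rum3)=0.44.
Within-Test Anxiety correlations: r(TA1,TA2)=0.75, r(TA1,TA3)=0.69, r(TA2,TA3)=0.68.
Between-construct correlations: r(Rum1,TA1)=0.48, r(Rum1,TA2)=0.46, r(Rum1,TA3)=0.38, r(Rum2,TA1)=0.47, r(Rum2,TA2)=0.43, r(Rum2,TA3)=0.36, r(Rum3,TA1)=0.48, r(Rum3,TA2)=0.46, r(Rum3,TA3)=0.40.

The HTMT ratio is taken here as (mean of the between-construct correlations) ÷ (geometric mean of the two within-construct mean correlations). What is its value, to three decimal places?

Mean between = 3.92/9 = 0.4356.
Mean within-Rum = 1.36/3 = 0.4533; mean within-TA = 2.12/3 = 0.7067.
Geometric mean = √(0.4533 × 0.7067) = 0.5660.
HTMT = 0.4356 / 0.5660 = 0.770.

0.770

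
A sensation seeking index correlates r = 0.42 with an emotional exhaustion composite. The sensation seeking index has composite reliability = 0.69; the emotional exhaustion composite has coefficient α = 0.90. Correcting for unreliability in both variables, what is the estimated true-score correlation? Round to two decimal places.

0.53

r_true = r_obs / √(r_xx · r_yy) = 0.42 / √(0.69 × 0.90) = 0.42 / √0.6210 = 0.42 / 0.7880 ≈ 0.53.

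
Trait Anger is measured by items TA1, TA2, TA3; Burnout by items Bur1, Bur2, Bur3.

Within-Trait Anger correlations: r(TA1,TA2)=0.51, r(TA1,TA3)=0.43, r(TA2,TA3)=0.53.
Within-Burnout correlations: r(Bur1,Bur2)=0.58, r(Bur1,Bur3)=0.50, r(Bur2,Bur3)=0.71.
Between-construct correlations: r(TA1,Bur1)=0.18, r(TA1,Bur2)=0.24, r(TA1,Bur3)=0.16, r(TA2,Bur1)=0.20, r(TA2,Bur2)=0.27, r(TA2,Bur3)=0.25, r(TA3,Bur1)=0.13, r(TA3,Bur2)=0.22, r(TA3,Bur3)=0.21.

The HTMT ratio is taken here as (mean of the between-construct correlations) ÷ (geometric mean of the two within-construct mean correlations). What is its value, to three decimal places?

0.382

Between-construct mean = 1.86/9 = 0.2067.
Mean within-TA = 1.47/3 = 0.4900; mean within-Bur = 1.79/3 = 0.5967.
Geometric mean = √(0.4900 × 0.5967) = 0.5407.
HTMT = 0.2067 / 0.5407 = 0.382.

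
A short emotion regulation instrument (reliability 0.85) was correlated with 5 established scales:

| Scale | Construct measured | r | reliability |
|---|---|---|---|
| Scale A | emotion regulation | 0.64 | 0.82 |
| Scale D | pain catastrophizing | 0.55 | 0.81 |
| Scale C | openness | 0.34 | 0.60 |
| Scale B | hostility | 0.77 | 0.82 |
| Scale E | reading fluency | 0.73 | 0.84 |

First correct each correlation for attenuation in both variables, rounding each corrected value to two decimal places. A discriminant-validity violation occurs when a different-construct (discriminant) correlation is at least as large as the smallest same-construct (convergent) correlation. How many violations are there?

Disattenuated r (r / √(r_scale · r_new)):
  Scale A (conv): 0.64 / √(0.82·0.85) = 0.77
  Scale D (disc): 0.55 / √(0.81·0.85) = 0.66
  Scale C (disc): 0.34 / √(0.60·0.85) = 0.48
  Scale B (disc): 0.77 / √(0.82·0.85) = 0.92
  Scale E (disc): 0.73 / √(0.84·0.85) = 0.86
Smallest convergent = 0.77. Discriminant values: 0.66, 0.48, 0.92, 0.86; count ≥ 0.77 → 2.

2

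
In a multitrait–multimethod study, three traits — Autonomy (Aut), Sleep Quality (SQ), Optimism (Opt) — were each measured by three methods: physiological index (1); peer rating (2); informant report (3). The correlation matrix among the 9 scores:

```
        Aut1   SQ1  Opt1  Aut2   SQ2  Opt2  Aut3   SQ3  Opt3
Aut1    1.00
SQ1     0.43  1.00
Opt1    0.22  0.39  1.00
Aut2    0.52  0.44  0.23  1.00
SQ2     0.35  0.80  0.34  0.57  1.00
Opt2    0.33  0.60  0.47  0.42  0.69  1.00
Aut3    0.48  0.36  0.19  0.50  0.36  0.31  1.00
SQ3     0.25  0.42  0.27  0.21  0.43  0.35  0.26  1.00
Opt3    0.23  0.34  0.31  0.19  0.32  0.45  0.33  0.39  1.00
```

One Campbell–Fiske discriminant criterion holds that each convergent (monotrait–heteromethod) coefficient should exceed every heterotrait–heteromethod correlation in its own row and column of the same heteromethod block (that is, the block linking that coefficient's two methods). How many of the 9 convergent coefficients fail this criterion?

Each convergent coefficient versus the relevant comparison correlations:
Aut (methods 1·2): 0.52 vs {0.35, 0.44, 0.33, 0.23} → pass.
Aut (methods 1·3): 0.48 vs {0.25, 0.36, 0.23, 0.19} → pass.
Aut (methods 2·3): 0.50 vs {0.21, 0.36, 0.19, 0.31} → pass.
SQ (methods 1·2): 0.80 vs {0.44, 0.35, 0.60, 0.34} → pass.
SQ (methods 1·3): 0.42 vs {0.36, 0.25, 0.34, 0.27} → pass.
SQ (methods 2·3): 0.43 vs {0.36, 0.21, 0.32, 0.35} → pass.
Opt (methods 1·2): 0.47 vs {0.23, 0.33, 0.34, 0.60} → fail.
Opt (methods 1·3): 0.31 vs {0.19, 0.23, 0.27, 0.34} → fail.
Opt (methods 2·3): 0.45 vs {0.31, 0.19, 0.35, 0.32} → pass.
2 of 9 fail.

2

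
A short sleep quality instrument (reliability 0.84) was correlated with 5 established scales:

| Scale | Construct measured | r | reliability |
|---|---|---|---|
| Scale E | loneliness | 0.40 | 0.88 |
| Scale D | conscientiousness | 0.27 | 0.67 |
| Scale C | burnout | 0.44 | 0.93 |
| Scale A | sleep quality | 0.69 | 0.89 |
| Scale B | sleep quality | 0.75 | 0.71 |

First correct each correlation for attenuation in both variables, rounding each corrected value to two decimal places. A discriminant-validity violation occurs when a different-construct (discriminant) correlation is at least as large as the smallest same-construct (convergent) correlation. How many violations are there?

0

Disattenuated r (r / √(r_scale · r_new)):
  Scale E (disc): 0.40 / √(0.88·0.84) = 0.47
  Scale D (disc): 0.27 / √(0.67·0.84) = 0.36
  Scale C (disc): 0.44 / √(0.93·0.84) = 0.50
  Scale A (conv): 0.69 / √(0.89·0.84) = 0.80
  Scale B (conv): 0.75 / √(0.71·0.84) = 0.97
Smallest convergent = 0.80. Discriminant values: 0.47, 0.36, 0.50; count ≥ 0.80 → 0.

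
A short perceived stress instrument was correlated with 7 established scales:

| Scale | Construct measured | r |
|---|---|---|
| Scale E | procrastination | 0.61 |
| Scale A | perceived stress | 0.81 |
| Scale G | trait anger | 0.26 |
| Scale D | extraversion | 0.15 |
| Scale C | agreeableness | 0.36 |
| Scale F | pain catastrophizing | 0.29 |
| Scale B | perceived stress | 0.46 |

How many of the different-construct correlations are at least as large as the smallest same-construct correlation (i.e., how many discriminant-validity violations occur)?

1

Convergent (same construct = perceived stress): Scale A, Scale B.
Smallest convergent = 0.46. Discriminant values: 0.61, 0.26, 0.15, 0.36, 0.29; count ≥ 0.46 → 1.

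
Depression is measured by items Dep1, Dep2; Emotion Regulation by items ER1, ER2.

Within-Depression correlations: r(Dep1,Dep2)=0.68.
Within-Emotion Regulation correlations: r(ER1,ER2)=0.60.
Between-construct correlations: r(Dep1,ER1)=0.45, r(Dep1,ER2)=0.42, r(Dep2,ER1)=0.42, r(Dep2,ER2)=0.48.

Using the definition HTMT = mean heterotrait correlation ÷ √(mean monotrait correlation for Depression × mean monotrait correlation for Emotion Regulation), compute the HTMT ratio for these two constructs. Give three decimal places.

0.693

Mean between = 1.77/4 = 0.4425.
Mean within-Dep = 0.68/1 = 0.6800; mean within-ER = 0.60/1 = 0.6000.
Geometric mean = √(0.6800 × 0.6000) = 0.6387.
HTMT = 0.4425 / 0.6387 = 0.693.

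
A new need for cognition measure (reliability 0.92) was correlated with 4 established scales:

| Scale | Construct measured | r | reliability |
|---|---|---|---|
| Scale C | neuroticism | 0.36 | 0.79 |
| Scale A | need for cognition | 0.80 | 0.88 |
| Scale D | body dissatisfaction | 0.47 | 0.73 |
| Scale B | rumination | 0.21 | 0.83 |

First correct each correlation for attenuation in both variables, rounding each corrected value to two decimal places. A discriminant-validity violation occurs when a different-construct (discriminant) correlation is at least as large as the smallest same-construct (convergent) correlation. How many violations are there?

Disattenuated r (r / √(r_scale · r_new)):
  Scale C (disc): 0.36 / √(0.79·0.92) = 0.42
  Scale A (conv): 0.80 / √(0.88·0.92) = 0.89
  Scale D (disc): 0.47 / √(0.73·0.92) = 0.57
  Scale B (disc): 0.21 / √(0.83·0.92) = 0.24
Smallest convergent = 0.89. Discriminant values: 0.42, 0.57, 0.24; count ≥ 0.89 → 0.

0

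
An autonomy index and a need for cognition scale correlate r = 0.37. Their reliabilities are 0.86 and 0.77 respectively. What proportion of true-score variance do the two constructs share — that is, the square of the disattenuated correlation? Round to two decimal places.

0.21

Disattenuated r = 0.37 / √(0.86 × 0.77) = 0.37 / 0.8138 = 0.4547.
Shared true-score variance = 0.4547² = 0.2068 ≈ 0.21.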